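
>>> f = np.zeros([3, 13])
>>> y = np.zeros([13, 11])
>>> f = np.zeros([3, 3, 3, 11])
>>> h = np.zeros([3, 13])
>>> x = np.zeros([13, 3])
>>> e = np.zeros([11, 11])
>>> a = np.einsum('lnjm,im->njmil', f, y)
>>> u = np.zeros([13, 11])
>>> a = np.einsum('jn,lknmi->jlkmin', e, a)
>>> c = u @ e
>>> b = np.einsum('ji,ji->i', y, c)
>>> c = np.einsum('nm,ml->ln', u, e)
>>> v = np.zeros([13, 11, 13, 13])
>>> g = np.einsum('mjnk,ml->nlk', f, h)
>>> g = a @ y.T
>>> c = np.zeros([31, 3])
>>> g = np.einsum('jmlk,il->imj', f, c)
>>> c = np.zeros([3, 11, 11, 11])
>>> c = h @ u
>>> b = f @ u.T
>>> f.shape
(3, 3, 3, 11)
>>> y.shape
(13, 11)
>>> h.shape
(3, 13)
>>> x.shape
(13, 3)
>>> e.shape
(11, 11)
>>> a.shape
(11, 3, 3, 13, 3, 11)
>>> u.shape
(13, 11)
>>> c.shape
(3, 11)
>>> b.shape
(3, 3, 3, 13)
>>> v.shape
(13, 11, 13, 13)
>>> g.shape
(31, 3, 3)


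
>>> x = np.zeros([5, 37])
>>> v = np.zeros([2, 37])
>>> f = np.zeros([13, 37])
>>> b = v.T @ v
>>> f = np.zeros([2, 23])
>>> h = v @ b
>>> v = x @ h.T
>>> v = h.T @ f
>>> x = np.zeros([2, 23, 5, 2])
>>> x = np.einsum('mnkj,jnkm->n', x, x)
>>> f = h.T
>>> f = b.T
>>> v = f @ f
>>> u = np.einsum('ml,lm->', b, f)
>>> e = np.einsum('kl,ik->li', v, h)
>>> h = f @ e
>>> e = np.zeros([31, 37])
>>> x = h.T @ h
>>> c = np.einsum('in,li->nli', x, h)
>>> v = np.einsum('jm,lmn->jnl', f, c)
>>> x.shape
(2, 2)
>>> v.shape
(37, 2, 2)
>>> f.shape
(37, 37)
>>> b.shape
(37, 37)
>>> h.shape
(37, 2)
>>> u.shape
()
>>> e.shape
(31, 37)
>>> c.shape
(2, 37, 2)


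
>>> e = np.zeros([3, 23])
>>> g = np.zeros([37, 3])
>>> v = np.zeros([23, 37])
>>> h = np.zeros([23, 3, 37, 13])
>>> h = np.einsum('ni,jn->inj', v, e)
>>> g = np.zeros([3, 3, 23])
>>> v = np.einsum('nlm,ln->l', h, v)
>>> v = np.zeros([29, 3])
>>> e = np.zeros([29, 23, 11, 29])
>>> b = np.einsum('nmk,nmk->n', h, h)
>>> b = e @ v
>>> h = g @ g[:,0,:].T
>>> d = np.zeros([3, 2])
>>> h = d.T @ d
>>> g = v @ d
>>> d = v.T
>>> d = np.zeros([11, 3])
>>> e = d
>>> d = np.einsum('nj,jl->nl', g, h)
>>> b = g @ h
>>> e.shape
(11, 3)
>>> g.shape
(29, 2)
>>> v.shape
(29, 3)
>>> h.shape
(2, 2)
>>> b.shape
(29, 2)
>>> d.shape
(29, 2)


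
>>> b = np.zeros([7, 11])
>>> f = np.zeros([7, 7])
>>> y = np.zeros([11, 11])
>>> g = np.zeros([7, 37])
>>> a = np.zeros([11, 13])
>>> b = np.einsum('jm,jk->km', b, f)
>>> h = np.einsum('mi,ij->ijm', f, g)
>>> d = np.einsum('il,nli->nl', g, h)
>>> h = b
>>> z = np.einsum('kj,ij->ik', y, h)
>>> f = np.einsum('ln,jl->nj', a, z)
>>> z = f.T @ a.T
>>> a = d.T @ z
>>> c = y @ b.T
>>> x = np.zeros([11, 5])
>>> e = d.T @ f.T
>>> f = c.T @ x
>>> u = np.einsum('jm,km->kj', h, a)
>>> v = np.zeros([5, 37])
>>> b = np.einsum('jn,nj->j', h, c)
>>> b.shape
(7,)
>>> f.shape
(7, 5)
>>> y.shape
(11, 11)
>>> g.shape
(7, 37)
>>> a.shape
(37, 11)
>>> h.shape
(7, 11)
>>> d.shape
(7, 37)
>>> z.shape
(7, 11)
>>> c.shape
(11, 7)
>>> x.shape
(11, 5)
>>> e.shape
(37, 13)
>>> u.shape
(37, 7)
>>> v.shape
(5, 37)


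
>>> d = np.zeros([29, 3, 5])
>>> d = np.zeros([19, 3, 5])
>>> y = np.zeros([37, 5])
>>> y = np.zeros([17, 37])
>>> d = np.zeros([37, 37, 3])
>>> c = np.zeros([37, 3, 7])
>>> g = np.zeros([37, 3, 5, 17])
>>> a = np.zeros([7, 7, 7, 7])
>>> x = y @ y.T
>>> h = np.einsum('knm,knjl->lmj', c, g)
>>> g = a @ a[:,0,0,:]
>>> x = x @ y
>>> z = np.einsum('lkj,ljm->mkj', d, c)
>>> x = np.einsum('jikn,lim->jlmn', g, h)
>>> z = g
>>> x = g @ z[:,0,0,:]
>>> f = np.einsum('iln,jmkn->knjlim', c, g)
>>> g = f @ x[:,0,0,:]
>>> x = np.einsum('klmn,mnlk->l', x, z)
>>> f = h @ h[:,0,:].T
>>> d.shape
(37, 37, 3)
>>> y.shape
(17, 37)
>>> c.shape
(37, 3, 7)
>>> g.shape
(7, 7, 7, 3, 37, 7)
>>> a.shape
(7, 7, 7, 7)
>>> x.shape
(7,)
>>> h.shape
(17, 7, 5)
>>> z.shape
(7, 7, 7, 7)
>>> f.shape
(17, 7, 17)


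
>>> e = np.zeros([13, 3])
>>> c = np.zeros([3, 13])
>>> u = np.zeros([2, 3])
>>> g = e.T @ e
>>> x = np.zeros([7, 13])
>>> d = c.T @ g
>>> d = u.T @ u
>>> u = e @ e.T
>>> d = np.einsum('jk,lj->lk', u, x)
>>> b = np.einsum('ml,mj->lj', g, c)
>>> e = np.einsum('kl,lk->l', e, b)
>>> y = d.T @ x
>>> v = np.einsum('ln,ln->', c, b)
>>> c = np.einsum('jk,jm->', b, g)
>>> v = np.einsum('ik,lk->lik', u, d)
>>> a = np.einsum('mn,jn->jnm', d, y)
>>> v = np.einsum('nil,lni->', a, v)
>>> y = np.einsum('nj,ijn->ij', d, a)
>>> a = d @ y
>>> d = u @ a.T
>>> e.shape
(3,)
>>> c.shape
()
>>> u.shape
(13, 13)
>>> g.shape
(3, 3)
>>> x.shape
(7, 13)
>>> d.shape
(13, 7)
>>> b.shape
(3, 13)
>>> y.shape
(13, 13)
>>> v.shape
()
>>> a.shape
(7, 13)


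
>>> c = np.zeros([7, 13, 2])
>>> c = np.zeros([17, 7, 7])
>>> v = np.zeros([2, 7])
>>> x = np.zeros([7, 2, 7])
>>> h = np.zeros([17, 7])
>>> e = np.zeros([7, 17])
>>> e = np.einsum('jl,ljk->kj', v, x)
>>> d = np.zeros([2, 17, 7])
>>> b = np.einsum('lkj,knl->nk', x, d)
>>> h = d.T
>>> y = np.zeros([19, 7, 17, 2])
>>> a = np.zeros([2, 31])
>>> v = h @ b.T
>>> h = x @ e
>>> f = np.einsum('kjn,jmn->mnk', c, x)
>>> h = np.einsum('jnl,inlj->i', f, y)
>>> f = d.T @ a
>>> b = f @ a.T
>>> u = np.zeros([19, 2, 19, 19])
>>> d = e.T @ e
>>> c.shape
(17, 7, 7)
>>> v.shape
(7, 17, 17)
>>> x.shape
(7, 2, 7)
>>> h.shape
(19,)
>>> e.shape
(7, 2)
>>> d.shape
(2, 2)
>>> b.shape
(7, 17, 2)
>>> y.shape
(19, 7, 17, 2)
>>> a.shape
(2, 31)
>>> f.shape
(7, 17, 31)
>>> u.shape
(19, 2, 19, 19)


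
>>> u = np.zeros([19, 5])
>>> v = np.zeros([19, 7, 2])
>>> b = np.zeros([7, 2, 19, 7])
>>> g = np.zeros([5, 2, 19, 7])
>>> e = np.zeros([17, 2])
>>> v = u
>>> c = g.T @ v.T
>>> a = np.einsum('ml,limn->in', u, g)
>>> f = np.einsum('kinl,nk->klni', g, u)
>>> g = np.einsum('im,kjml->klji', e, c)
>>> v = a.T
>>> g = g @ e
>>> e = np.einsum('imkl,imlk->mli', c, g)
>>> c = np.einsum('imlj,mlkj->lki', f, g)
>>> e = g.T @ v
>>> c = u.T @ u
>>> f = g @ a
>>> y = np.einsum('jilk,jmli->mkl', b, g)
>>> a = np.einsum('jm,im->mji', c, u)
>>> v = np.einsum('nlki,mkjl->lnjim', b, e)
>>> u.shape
(19, 5)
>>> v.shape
(2, 7, 19, 7, 2)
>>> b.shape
(7, 2, 19, 7)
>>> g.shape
(7, 19, 19, 2)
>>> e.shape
(2, 19, 19, 2)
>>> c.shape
(5, 5)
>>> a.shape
(5, 5, 19)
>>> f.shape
(7, 19, 19, 7)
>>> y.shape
(19, 7, 19)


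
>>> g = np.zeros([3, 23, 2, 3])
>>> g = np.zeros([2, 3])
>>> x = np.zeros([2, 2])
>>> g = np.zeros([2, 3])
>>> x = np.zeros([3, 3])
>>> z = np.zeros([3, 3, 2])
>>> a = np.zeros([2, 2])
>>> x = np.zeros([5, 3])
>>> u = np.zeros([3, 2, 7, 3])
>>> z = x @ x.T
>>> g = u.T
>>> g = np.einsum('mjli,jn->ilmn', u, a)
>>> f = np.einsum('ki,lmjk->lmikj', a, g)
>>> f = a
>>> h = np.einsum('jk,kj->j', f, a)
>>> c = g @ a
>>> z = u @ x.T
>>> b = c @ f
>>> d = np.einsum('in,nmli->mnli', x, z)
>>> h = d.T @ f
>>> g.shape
(3, 7, 3, 2)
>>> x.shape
(5, 3)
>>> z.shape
(3, 2, 7, 5)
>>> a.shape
(2, 2)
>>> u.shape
(3, 2, 7, 3)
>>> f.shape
(2, 2)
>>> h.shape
(5, 7, 3, 2)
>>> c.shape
(3, 7, 3, 2)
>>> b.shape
(3, 7, 3, 2)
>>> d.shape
(2, 3, 7, 5)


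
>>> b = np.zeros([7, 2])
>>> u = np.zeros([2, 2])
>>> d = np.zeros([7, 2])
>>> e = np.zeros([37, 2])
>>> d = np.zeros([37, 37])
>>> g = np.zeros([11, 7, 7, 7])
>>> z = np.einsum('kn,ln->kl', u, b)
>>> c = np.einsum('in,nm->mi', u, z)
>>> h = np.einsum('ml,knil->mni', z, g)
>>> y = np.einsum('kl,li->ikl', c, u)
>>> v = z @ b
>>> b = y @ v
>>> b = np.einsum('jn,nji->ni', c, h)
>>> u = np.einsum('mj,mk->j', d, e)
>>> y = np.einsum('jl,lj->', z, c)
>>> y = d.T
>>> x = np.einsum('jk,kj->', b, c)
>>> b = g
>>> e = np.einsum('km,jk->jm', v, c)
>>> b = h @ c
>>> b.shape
(2, 7, 2)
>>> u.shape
(37,)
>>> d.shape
(37, 37)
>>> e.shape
(7, 2)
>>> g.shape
(11, 7, 7, 7)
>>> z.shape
(2, 7)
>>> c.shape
(7, 2)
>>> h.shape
(2, 7, 7)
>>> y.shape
(37, 37)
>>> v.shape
(2, 2)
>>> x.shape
()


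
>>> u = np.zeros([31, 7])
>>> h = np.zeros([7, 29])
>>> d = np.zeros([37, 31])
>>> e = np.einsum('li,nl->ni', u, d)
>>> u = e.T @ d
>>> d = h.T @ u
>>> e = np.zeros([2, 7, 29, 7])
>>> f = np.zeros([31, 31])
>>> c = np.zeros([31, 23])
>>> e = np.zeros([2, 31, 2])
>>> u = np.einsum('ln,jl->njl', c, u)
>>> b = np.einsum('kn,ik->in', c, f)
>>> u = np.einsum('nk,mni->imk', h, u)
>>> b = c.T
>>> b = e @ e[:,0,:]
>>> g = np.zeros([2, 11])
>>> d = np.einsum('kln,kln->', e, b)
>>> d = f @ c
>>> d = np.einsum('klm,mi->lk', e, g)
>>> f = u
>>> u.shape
(31, 23, 29)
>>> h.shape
(7, 29)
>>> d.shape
(31, 2)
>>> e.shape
(2, 31, 2)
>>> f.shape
(31, 23, 29)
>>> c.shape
(31, 23)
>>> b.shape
(2, 31, 2)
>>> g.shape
(2, 11)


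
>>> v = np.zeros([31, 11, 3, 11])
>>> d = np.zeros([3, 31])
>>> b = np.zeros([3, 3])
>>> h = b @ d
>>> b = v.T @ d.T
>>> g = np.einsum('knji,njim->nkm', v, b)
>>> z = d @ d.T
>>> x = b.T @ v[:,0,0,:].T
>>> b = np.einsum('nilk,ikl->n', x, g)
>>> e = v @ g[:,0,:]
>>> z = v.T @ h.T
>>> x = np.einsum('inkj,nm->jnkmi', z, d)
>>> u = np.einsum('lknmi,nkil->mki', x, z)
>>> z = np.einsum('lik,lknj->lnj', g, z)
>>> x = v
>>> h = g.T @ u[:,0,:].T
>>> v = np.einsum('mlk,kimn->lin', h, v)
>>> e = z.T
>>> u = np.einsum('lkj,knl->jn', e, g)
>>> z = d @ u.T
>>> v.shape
(31, 11, 11)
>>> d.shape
(3, 31)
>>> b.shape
(3,)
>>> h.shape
(3, 31, 31)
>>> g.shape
(11, 31, 3)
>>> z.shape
(3, 11)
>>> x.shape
(31, 11, 3, 11)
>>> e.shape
(3, 11, 11)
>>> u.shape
(11, 31)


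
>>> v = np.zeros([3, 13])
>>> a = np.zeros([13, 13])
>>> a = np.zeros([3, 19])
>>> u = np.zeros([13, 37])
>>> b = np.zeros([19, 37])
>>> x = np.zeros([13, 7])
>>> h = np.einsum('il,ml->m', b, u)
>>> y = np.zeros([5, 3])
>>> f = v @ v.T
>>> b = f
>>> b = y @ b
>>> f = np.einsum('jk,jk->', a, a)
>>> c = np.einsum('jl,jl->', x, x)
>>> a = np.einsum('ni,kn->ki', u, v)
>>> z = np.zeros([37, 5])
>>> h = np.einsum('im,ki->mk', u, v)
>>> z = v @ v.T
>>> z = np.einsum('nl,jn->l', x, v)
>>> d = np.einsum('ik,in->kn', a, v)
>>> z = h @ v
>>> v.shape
(3, 13)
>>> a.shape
(3, 37)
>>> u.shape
(13, 37)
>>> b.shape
(5, 3)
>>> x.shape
(13, 7)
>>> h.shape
(37, 3)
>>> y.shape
(5, 3)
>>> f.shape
()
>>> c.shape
()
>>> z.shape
(37, 13)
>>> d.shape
(37, 13)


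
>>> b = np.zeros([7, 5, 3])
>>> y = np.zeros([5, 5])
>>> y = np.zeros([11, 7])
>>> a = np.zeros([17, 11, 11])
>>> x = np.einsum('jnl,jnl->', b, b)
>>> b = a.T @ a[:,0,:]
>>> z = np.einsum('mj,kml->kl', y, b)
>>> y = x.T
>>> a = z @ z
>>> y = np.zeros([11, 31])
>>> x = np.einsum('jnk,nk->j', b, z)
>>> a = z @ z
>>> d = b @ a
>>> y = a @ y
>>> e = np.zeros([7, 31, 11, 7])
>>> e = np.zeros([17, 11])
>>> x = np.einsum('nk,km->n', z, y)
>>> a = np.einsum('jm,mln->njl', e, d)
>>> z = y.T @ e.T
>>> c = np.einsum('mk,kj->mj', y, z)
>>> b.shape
(11, 11, 11)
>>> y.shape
(11, 31)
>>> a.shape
(11, 17, 11)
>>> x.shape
(11,)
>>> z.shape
(31, 17)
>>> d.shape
(11, 11, 11)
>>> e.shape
(17, 11)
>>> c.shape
(11, 17)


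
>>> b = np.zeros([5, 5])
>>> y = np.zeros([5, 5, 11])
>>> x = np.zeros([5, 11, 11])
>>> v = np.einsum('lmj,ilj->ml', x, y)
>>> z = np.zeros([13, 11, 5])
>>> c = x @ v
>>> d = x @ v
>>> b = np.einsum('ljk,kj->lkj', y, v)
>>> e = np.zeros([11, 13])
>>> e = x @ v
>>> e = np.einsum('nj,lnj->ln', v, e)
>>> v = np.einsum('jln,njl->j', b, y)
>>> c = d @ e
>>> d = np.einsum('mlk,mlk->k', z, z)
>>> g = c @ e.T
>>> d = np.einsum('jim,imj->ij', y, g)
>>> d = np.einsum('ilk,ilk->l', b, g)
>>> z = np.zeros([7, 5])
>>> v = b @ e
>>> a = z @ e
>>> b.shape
(5, 11, 5)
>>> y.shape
(5, 5, 11)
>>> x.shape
(5, 11, 11)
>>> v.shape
(5, 11, 11)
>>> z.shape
(7, 5)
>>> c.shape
(5, 11, 11)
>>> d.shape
(11,)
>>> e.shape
(5, 11)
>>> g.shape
(5, 11, 5)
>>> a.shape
(7, 11)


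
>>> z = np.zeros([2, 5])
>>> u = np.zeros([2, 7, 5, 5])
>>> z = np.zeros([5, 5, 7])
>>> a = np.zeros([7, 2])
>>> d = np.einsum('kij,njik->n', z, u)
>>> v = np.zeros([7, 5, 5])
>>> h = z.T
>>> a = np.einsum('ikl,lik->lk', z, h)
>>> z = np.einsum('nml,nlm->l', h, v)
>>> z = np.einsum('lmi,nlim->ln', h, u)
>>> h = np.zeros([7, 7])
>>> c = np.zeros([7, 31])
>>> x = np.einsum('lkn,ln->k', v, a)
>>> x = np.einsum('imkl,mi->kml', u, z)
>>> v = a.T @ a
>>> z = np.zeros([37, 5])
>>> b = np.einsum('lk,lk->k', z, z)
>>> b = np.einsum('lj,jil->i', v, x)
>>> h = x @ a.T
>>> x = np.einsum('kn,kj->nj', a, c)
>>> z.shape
(37, 5)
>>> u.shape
(2, 7, 5, 5)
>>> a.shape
(7, 5)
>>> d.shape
(2,)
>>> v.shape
(5, 5)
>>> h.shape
(5, 7, 7)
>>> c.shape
(7, 31)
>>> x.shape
(5, 31)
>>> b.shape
(7,)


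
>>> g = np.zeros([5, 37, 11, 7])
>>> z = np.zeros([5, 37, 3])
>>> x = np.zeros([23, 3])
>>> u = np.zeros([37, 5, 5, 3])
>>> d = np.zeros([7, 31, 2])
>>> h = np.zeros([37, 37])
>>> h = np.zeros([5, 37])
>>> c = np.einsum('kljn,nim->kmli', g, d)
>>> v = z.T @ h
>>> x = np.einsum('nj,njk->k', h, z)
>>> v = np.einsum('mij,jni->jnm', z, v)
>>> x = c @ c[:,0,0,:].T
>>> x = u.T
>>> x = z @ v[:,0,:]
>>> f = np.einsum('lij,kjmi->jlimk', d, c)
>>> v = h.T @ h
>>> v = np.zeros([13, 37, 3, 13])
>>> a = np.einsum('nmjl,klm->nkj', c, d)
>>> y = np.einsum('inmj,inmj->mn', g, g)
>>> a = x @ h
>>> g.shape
(5, 37, 11, 7)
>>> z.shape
(5, 37, 3)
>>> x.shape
(5, 37, 5)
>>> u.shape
(37, 5, 5, 3)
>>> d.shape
(7, 31, 2)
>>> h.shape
(5, 37)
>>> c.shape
(5, 2, 37, 31)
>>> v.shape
(13, 37, 3, 13)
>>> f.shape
(2, 7, 31, 37, 5)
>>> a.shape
(5, 37, 37)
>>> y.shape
(11, 37)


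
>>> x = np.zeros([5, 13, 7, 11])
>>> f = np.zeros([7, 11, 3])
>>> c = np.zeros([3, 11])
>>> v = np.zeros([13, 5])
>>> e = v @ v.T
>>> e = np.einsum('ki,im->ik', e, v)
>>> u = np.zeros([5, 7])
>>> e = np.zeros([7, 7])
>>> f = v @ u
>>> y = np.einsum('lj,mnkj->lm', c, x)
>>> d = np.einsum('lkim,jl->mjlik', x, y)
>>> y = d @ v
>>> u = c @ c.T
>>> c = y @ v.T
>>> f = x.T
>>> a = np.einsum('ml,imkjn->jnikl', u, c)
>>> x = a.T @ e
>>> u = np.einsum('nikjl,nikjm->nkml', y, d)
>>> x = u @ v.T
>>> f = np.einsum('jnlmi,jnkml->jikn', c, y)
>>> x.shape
(11, 5, 13, 13)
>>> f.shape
(11, 13, 5, 3)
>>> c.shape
(11, 3, 5, 7, 13)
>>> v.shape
(13, 5)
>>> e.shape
(7, 7)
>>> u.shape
(11, 5, 13, 5)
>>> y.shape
(11, 3, 5, 7, 5)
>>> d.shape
(11, 3, 5, 7, 13)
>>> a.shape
(7, 13, 11, 5, 3)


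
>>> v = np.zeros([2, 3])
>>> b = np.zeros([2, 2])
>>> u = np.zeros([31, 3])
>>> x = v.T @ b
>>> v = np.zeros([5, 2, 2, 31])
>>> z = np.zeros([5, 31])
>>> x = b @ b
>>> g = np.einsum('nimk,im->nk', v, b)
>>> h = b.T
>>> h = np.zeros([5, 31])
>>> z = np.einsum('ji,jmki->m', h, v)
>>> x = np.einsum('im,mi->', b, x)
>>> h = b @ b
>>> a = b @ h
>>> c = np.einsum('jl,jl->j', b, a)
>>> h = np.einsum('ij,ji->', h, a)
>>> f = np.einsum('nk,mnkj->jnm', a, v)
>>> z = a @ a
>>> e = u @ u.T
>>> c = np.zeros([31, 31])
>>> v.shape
(5, 2, 2, 31)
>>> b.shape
(2, 2)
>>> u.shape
(31, 3)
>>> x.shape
()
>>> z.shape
(2, 2)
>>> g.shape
(5, 31)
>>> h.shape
()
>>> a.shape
(2, 2)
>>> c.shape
(31, 31)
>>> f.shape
(31, 2, 5)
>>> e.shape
(31, 31)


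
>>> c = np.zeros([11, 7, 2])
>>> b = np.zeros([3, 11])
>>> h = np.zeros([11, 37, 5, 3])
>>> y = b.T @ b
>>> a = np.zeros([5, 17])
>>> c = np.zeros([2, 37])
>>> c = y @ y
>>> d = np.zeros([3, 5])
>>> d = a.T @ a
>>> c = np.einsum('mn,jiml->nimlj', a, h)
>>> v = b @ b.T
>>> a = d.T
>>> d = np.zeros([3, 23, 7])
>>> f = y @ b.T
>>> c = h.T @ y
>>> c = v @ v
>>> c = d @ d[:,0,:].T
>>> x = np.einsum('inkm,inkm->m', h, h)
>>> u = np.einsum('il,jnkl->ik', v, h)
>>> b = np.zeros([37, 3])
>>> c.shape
(3, 23, 3)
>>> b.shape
(37, 3)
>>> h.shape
(11, 37, 5, 3)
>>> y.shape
(11, 11)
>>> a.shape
(17, 17)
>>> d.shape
(3, 23, 7)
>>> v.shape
(3, 3)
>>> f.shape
(11, 3)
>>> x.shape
(3,)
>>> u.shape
(3, 5)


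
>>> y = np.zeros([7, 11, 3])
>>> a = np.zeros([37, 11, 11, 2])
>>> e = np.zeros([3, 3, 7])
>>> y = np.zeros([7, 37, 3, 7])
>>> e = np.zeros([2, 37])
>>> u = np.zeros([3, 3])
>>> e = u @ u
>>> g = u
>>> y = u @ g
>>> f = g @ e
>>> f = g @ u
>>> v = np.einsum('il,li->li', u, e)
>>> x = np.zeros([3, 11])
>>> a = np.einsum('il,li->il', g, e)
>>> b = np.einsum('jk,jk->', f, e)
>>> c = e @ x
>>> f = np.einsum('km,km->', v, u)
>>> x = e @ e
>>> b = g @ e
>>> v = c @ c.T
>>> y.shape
(3, 3)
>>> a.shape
(3, 3)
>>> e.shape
(3, 3)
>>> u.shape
(3, 3)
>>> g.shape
(3, 3)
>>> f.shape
()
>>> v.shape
(3, 3)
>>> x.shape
(3, 3)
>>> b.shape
(3, 3)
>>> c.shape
(3, 11)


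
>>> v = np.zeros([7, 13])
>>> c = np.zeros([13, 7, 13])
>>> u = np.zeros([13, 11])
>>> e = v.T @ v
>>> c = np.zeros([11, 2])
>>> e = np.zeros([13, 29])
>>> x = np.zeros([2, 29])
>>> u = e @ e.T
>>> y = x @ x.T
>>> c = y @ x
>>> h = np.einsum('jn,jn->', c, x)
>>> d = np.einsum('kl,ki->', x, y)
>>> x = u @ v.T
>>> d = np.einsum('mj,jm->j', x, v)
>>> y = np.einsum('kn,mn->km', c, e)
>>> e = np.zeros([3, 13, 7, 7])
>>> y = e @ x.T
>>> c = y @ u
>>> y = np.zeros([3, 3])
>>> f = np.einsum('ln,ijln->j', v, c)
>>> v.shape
(7, 13)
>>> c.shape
(3, 13, 7, 13)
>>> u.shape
(13, 13)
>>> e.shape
(3, 13, 7, 7)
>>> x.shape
(13, 7)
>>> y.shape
(3, 3)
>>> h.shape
()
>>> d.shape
(7,)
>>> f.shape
(13,)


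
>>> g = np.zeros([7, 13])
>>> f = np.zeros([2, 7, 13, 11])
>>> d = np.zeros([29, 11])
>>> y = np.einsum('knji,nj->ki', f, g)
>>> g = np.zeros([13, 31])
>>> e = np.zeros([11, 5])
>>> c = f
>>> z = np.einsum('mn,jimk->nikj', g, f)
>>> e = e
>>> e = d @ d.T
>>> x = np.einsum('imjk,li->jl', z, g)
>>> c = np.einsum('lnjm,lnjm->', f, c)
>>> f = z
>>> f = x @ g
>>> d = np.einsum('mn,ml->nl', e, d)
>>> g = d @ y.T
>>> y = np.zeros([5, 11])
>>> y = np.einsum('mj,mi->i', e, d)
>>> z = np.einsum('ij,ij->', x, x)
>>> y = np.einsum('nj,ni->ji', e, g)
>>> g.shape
(29, 2)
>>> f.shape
(11, 31)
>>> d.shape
(29, 11)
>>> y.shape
(29, 2)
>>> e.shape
(29, 29)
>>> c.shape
()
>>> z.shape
()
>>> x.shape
(11, 13)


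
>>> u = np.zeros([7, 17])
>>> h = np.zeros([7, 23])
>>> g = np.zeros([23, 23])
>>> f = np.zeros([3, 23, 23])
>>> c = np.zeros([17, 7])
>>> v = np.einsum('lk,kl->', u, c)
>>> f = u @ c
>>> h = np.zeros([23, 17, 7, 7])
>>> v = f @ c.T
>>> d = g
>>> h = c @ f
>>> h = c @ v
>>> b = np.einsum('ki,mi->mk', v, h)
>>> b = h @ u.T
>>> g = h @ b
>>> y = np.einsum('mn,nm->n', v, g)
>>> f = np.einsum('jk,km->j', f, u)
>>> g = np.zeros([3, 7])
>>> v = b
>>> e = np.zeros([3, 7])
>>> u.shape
(7, 17)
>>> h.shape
(17, 17)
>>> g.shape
(3, 7)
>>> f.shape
(7,)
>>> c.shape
(17, 7)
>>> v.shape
(17, 7)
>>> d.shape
(23, 23)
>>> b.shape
(17, 7)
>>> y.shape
(17,)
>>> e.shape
(3, 7)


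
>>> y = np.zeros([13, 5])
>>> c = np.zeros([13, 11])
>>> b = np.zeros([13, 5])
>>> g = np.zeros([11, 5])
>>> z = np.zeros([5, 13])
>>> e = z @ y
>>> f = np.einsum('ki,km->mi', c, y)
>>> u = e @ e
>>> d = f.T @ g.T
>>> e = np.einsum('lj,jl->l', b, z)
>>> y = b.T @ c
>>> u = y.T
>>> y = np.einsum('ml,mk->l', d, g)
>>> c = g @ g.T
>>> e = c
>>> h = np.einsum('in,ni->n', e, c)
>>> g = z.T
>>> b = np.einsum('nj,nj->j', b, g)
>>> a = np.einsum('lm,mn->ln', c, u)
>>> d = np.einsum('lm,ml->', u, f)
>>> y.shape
(11,)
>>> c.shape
(11, 11)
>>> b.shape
(5,)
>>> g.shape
(13, 5)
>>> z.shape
(5, 13)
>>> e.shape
(11, 11)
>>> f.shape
(5, 11)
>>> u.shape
(11, 5)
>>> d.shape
()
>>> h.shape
(11,)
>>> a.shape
(11, 5)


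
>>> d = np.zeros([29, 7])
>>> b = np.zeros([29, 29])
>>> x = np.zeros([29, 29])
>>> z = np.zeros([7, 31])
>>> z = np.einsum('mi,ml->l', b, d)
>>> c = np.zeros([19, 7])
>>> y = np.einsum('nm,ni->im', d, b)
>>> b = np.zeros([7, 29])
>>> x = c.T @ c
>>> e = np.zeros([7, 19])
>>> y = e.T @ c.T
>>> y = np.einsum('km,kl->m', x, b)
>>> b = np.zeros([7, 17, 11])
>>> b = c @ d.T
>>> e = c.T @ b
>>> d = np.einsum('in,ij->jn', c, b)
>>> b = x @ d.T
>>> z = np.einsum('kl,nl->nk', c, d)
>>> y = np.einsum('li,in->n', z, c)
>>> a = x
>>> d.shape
(29, 7)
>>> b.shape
(7, 29)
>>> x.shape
(7, 7)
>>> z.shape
(29, 19)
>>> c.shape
(19, 7)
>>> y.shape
(7,)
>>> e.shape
(7, 29)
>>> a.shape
(7, 7)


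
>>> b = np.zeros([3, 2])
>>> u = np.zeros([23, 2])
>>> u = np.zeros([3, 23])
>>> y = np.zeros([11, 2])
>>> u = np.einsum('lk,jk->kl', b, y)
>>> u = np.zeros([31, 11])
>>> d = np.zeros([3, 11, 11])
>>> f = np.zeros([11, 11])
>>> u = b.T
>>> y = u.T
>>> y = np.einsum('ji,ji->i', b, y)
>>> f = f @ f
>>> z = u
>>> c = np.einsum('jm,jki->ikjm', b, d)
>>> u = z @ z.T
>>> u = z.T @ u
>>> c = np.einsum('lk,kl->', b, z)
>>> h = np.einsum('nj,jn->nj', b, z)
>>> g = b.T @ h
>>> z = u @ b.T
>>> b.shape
(3, 2)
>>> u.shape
(3, 2)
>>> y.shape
(2,)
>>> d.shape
(3, 11, 11)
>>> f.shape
(11, 11)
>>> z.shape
(3, 3)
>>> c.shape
()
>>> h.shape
(3, 2)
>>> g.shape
(2, 2)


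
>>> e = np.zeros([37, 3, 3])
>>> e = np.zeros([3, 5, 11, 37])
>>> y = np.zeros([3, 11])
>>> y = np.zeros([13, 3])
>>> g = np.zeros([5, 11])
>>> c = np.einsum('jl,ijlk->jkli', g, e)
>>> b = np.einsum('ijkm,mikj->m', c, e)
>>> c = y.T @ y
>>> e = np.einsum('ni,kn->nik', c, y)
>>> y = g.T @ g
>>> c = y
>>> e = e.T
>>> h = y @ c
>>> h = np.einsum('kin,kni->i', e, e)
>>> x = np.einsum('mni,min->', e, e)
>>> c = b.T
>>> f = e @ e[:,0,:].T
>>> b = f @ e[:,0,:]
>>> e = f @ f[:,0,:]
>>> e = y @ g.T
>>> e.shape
(11, 5)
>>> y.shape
(11, 11)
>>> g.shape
(5, 11)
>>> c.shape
(3,)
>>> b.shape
(13, 3, 3)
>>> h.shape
(3,)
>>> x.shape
()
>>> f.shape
(13, 3, 13)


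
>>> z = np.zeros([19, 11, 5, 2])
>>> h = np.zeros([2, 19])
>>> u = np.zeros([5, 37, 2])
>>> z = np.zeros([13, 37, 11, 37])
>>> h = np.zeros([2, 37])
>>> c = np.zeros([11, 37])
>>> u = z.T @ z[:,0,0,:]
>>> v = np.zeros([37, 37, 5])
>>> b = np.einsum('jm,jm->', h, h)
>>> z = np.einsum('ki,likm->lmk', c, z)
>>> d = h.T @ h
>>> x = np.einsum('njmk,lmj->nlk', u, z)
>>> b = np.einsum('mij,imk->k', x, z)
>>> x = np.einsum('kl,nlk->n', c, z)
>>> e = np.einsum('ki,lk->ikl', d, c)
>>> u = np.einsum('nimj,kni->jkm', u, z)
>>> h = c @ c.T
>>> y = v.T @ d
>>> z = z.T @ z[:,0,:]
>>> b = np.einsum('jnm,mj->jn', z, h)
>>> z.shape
(11, 37, 11)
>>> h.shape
(11, 11)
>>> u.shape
(37, 13, 37)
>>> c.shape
(11, 37)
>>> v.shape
(37, 37, 5)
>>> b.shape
(11, 37)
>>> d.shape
(37, 37)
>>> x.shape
(13,)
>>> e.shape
(37, 37, 11)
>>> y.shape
(5, 37, 37)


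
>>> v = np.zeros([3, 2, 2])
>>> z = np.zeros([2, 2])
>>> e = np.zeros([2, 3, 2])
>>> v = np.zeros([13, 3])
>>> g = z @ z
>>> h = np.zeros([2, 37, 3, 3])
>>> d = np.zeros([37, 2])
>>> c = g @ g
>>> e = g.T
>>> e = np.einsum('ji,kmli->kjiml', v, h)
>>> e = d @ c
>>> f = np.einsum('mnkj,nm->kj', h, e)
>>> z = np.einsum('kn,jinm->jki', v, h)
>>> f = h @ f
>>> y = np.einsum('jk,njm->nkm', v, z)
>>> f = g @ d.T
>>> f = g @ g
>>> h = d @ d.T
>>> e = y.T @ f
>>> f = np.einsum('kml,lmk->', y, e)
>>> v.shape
(13, 3)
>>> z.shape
(2, 13, 37)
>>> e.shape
(37, 3, 2)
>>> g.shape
(2, 2)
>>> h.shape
(37, 37)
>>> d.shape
(37, 2)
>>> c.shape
(2, 2)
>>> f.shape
()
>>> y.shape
(2, 3, 37)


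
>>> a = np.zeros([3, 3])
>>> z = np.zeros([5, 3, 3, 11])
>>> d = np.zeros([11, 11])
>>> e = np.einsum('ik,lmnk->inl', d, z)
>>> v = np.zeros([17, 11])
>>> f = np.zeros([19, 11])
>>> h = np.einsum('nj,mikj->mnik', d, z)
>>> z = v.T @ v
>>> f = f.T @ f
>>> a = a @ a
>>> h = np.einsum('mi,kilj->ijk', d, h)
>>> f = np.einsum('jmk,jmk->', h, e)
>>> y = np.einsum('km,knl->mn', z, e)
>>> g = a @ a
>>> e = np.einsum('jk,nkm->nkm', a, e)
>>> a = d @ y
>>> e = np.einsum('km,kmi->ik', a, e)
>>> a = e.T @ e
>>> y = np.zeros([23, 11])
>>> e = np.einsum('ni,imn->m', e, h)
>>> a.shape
(11, 11)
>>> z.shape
(11, 11)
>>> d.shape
(11, 11)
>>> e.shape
(3,)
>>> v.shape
(17, 11)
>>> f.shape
()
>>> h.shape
(11, 3, 5)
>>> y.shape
(23, 11)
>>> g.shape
(3, 3)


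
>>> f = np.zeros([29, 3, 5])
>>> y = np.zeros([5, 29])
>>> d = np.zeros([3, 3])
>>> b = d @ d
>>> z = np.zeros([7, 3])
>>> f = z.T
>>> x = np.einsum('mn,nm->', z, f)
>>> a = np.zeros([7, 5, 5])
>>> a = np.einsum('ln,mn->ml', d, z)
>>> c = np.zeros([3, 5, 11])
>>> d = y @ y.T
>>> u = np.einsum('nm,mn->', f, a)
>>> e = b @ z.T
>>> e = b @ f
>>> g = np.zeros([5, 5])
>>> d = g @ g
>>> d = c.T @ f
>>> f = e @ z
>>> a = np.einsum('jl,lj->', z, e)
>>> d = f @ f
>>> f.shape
(3, 3)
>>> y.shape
(5, 29)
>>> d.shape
(3, 3)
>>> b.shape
(3, 3)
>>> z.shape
(7, 3)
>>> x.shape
()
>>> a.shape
()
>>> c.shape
(3, 5, 11)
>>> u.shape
()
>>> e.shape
(3, 7)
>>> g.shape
(5, 5)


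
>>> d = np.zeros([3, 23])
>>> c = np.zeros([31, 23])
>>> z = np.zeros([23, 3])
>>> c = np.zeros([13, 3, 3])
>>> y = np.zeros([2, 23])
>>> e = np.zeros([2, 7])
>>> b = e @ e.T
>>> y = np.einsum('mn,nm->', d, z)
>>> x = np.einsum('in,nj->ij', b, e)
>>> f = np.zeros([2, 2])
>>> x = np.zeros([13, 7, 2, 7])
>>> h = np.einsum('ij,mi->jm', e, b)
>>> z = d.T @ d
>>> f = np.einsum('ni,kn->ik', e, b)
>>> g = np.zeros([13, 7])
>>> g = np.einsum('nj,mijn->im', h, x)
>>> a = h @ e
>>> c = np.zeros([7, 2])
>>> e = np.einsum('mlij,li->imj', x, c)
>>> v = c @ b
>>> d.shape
(3, 23)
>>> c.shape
(7, 2)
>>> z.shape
(23, 23)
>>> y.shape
()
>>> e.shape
(2, 13, 7)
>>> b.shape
(2, 2)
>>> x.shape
(13, 7, 2, 7)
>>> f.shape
(7, 2)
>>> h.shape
(7, 2)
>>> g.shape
(7, 13)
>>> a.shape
(7, 7)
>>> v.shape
(7, 2)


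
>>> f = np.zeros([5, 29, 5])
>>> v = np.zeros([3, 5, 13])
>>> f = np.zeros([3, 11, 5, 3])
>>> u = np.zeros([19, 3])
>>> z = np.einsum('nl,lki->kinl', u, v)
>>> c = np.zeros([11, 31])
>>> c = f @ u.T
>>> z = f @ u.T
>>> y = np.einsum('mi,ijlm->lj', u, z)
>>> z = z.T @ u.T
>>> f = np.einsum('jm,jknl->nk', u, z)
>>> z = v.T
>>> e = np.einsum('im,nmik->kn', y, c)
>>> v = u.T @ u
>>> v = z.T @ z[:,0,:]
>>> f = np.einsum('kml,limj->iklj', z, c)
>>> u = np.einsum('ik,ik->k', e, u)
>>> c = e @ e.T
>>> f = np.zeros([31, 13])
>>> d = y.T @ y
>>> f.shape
(31, 13)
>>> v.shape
(3, 5, 3)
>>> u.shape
(3,)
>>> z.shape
(13, 5, 3)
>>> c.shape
(19, 19)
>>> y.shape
(5, 11)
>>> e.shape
(19, 3)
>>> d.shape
(11, 11)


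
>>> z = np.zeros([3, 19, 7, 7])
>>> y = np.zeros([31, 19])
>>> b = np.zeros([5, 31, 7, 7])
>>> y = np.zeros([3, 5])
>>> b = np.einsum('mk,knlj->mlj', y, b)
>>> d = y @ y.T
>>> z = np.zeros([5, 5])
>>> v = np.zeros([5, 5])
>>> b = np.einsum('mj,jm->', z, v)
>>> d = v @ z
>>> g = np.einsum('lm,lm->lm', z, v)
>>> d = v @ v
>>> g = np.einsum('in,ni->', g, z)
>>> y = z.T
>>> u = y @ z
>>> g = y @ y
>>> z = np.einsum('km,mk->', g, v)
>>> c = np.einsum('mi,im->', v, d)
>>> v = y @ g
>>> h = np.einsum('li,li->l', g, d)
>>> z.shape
()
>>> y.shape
(5, 5)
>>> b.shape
()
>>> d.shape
(5, 5)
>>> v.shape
(5, 5)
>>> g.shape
(5, 5)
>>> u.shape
(5, 5)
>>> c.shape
()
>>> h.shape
(5,)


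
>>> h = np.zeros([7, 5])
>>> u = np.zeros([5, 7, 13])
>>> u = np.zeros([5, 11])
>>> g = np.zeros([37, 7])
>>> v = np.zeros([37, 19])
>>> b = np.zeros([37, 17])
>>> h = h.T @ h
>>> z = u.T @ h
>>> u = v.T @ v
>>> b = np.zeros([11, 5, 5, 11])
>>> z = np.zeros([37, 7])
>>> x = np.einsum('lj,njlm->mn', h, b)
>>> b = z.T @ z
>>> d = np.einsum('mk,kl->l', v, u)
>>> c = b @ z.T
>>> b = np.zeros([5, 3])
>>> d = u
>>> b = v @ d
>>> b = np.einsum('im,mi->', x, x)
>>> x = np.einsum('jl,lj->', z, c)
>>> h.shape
(5, 5)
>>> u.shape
(19, 19)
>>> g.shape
(37, 7)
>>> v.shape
(37, 19)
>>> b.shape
()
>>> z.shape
(37, 7)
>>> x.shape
()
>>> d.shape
(19, 19)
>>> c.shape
(7, 37)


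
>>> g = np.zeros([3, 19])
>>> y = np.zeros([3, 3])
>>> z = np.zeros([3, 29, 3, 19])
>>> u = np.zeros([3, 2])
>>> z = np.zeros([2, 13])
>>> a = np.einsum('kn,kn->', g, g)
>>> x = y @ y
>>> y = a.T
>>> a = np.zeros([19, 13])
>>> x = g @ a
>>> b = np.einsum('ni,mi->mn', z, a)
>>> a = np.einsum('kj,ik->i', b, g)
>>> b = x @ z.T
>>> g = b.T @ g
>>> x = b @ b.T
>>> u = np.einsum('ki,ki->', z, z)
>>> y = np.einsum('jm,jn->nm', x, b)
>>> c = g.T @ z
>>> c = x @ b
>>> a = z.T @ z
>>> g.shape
(2, 19)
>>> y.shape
(2, 3)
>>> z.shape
(2, 13)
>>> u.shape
()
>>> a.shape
(13, 13)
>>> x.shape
(3, 3)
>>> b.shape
(3, 2)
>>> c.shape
(3, 2)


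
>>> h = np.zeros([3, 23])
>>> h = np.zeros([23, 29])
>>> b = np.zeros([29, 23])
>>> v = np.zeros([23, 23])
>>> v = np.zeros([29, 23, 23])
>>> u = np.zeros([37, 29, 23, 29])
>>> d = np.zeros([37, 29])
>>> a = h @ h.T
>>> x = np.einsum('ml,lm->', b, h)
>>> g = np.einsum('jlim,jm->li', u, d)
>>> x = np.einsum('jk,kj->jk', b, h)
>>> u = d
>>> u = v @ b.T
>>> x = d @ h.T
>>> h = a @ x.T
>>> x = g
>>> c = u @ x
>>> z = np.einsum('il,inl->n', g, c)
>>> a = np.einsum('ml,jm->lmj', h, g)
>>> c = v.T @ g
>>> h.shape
(23, 37)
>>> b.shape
(29, 23)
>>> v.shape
(29, 23, 23)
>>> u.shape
(29, 23, 29)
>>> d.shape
(37, 29)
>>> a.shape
(37, 23, 29)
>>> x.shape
(29, 23)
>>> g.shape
(29, 23)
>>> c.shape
(23, 23, 23)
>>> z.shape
(23,)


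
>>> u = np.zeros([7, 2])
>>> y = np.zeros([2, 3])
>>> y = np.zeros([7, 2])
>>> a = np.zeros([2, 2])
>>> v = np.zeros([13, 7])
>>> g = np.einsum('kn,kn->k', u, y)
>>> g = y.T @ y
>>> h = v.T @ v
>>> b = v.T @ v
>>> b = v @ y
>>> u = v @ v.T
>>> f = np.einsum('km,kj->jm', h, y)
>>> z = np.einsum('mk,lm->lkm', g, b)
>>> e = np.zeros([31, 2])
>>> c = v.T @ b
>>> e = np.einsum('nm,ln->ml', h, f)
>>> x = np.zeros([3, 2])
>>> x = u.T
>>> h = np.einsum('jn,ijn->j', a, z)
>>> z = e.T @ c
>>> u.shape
(13, 13)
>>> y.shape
(7, 2)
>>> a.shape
(2, 2)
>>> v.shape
(13, 7)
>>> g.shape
(2, 2)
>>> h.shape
(2,)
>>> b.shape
(13, 2)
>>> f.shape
(2, 7)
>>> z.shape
(2, 2)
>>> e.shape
(7, 2)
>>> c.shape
(7, 2)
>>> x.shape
(13, 13)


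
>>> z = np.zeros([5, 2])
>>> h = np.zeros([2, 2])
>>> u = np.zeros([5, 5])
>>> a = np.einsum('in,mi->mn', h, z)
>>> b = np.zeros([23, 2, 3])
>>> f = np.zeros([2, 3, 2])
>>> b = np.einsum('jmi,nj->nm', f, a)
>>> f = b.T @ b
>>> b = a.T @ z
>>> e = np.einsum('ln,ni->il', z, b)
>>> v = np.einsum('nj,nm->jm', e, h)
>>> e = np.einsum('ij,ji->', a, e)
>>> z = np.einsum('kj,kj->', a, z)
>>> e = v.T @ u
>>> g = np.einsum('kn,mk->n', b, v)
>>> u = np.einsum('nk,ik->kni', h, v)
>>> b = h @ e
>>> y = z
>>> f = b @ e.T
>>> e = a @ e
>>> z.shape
()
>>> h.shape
(2, 2)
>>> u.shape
(2, 2, 5)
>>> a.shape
(5, 2)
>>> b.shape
(2, 5)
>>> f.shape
(2, 2)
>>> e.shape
(5, 5)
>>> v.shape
(5, 2)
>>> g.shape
(2,)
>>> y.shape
()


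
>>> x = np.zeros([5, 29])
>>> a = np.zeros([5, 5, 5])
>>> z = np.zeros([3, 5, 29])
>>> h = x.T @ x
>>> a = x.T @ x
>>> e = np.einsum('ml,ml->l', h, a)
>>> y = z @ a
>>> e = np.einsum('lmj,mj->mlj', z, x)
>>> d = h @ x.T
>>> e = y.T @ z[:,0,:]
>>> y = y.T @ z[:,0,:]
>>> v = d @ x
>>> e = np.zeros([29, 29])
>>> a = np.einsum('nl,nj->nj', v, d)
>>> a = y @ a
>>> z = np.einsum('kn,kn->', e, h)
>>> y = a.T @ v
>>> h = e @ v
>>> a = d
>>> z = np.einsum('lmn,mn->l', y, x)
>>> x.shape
(5, 29)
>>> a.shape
(29, 5)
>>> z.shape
(5,)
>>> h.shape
(29, 29)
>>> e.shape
(29, 29)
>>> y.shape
(5, 5, 29)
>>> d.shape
(29, 5)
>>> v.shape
(29, 29)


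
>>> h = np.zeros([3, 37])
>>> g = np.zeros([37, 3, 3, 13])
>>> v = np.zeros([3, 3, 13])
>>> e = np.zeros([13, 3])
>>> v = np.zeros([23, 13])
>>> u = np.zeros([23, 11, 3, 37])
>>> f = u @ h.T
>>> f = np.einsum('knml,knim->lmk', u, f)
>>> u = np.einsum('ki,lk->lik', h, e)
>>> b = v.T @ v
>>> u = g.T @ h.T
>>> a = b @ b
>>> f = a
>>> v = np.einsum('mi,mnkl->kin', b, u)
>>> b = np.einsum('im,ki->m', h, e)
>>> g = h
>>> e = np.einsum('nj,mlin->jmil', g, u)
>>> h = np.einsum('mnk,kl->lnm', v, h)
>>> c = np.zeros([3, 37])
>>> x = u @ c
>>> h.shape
(37, 13, 3)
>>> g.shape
(3, 37)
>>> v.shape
(3, 13, 3)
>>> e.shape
(37, 13, 3, 3)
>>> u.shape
(13, 3, 3, 3)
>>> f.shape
(13, 13)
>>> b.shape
(37,)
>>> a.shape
(13, 13)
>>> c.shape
(3, 37)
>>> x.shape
(13, 3, 3, 37)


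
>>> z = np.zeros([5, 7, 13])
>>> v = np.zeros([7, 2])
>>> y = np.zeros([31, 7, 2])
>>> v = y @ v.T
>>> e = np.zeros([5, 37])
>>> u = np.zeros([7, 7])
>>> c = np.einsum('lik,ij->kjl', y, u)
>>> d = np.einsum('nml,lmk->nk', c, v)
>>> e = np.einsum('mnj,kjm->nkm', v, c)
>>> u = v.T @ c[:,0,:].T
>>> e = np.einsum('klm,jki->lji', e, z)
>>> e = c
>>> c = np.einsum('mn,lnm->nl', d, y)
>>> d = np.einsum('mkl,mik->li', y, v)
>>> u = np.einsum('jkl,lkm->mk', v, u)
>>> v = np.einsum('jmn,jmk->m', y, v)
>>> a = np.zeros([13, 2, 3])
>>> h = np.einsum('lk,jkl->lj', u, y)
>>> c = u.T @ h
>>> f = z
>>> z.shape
(5, 7, 13)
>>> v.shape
(7,)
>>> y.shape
(31, 7, 2)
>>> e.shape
(2, 7, 31)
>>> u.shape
(2, 7)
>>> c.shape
(7, 31)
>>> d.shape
(2, 7)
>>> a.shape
(13, 2, 3)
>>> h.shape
(2, 31)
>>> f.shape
(5, 7, 13)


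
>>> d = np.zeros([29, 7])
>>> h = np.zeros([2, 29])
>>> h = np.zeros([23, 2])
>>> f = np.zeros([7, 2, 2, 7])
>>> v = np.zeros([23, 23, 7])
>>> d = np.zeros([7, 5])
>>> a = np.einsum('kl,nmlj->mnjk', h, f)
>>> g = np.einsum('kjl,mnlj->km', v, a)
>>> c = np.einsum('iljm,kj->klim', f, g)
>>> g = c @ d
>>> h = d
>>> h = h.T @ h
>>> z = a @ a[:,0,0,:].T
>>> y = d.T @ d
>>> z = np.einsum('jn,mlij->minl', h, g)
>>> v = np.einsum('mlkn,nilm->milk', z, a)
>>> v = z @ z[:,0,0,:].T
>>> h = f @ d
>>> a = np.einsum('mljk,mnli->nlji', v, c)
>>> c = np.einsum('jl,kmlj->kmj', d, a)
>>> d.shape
(7, 5)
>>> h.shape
(7, 2, 2, 5)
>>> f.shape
(7, 2, 2, 7)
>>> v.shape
(23, 7, 5, 23)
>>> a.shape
(2, 7, 5, 7)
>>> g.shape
(23, 2, 7, 5)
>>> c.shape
(2, 7, 7)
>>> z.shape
(23, 7, 5, 2)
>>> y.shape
(5, 5)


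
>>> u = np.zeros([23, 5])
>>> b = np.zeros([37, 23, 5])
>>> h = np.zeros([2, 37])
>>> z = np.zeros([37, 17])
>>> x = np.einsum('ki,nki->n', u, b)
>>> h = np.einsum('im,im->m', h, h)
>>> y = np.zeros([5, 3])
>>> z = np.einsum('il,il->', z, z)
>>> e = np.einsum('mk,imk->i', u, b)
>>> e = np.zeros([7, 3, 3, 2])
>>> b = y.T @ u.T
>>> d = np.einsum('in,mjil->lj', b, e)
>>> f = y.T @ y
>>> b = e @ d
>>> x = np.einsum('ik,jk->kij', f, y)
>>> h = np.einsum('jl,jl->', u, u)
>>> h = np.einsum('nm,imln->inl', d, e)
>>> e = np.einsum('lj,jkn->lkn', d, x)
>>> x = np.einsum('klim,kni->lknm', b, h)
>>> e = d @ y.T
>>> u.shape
(23, 5)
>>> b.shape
(7, 3, 3, 3)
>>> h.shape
(7, 2, 3)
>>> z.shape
()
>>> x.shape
(3, 7, 2, 3)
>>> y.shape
(5, 3)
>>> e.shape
(2, 5)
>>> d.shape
(2, 3)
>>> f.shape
(3, 3)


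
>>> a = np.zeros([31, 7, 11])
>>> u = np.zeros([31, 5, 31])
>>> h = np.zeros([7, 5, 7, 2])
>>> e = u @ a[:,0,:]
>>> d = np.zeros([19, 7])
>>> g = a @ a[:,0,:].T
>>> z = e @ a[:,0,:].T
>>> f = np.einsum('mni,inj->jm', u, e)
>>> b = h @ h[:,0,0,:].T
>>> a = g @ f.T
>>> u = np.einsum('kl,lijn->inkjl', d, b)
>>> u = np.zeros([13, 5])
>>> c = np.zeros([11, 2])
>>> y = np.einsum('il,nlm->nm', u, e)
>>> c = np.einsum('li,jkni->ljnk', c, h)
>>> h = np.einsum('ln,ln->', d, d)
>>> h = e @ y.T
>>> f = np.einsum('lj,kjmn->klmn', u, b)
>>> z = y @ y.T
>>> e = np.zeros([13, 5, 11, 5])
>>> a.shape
(31, 7, 11)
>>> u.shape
(13, 5)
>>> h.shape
(31, 5, 31)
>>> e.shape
(13, 5, 11, 5)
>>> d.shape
(19, 7)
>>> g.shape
(31, 7, 31)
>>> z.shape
(31, 31)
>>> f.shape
(7, 13, 7, 7)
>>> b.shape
(7, 5, 7, 7)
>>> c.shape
(11, 7, 7, 5)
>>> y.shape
(31, 11)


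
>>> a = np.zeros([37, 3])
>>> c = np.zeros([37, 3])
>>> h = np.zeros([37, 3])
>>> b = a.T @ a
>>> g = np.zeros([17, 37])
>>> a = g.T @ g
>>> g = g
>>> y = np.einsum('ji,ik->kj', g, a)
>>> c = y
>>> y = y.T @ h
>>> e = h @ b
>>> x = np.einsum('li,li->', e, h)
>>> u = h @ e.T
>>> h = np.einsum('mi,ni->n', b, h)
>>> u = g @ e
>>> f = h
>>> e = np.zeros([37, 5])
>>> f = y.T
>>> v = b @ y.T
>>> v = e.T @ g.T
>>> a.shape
(37, 37)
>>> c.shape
(37, 17)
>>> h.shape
(37,)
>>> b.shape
(3, 3)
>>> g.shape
(17, 37)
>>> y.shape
(17, 3)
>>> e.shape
(37, 5)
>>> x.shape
()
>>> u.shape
(17, 3)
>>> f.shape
(3, 17)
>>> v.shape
(5, 17)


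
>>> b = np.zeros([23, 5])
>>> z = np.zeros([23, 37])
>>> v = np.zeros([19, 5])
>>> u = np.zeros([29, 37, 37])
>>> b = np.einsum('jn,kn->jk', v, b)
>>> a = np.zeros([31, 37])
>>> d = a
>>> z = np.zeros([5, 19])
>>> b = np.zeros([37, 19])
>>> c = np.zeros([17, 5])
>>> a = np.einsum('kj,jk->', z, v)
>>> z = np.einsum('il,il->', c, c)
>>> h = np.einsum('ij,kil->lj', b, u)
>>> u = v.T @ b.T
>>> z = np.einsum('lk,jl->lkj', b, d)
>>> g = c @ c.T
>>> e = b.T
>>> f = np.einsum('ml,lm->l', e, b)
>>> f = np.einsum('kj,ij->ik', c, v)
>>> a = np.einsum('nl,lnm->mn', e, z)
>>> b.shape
(37, 19)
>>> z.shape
(37, 19, 31)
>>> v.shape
(19, 5)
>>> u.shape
(5, 37)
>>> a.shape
(31, 19)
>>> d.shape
(31, 37)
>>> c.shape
(17, 5)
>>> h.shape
(37, 19)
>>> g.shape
(17, 17)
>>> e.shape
(19, 37)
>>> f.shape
(19, 17)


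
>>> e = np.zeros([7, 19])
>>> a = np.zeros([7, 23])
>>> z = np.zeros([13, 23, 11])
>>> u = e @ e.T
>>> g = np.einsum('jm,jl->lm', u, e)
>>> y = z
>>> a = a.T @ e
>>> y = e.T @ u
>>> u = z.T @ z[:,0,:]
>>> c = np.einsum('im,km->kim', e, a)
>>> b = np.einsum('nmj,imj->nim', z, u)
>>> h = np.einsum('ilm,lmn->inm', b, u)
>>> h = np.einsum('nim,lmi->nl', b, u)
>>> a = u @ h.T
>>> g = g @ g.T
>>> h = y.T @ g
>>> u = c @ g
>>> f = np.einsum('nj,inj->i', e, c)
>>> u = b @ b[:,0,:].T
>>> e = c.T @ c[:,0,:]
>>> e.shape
(19, 7, 19)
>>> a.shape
(11, 23, 13)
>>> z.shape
(13, 23, 11)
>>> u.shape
(13, 11, 13)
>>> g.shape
(19, 19)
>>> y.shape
(19, 7)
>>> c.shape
(23, 7, 19)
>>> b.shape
(13, 11, 23)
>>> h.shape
(7, 19)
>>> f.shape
(23,)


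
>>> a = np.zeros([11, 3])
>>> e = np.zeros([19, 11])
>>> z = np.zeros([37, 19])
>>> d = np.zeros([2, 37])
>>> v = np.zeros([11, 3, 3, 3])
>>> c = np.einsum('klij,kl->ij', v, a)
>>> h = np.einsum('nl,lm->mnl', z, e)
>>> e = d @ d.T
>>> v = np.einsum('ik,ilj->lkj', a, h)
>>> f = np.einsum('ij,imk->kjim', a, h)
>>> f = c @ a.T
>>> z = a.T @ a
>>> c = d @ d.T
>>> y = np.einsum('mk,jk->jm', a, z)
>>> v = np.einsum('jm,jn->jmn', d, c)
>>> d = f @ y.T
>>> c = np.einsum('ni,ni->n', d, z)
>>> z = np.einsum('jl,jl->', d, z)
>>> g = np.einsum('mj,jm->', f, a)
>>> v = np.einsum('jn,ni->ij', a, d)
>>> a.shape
(11, 3)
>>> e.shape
(2, 2)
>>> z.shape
()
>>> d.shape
(3, 3)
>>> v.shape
(3, 11)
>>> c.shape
(3,)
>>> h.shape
(11, 37, 19)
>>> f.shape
(3, 11)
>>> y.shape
(3, 11)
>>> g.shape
()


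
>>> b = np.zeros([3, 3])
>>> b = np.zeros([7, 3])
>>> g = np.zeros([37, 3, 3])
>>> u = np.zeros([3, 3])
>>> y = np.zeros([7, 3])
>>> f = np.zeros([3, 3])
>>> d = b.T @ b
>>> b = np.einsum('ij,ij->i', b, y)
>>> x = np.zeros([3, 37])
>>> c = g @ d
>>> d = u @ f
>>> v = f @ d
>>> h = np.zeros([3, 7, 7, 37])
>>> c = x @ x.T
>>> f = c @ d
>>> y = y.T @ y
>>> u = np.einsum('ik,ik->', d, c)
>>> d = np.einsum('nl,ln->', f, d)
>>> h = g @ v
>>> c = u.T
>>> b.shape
(7,)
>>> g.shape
(37, 3, 3)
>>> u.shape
()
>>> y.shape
(3, 3)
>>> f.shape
(3, 3)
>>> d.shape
()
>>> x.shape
(3, 37)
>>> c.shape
()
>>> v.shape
(3, 3)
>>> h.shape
(37, 3, 3)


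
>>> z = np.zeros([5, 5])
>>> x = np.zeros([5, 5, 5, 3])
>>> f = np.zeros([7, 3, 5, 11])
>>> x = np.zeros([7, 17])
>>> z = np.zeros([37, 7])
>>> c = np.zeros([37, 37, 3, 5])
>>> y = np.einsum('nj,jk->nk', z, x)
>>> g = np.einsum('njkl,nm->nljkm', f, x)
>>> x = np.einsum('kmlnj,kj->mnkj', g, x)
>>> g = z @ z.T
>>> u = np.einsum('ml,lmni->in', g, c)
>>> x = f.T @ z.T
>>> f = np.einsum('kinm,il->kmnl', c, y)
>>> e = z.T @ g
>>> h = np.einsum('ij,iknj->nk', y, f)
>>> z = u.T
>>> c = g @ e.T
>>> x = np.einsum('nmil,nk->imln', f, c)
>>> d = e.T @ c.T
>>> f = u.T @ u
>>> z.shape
(3, 5)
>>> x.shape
(3, 5, 17, 37)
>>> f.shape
(3, 3)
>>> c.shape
(37, 7)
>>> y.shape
(37, 17)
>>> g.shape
(37, 37)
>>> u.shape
(5, 3)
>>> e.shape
(7, 37)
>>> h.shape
(3, 5)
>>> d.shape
(37, 37)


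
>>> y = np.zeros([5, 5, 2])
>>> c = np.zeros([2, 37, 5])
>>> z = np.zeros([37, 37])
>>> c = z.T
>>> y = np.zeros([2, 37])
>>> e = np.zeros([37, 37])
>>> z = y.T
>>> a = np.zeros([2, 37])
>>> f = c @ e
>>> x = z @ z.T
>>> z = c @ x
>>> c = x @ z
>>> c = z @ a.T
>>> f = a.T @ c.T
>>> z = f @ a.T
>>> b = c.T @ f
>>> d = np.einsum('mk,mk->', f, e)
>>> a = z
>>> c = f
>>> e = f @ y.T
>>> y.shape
(2, 37)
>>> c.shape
(37, 37)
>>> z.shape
(37, 2)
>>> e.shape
(37, 2)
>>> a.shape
(37, 2)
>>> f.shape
(37, 37)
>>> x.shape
(37, 37)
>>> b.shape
(2, 37)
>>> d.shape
()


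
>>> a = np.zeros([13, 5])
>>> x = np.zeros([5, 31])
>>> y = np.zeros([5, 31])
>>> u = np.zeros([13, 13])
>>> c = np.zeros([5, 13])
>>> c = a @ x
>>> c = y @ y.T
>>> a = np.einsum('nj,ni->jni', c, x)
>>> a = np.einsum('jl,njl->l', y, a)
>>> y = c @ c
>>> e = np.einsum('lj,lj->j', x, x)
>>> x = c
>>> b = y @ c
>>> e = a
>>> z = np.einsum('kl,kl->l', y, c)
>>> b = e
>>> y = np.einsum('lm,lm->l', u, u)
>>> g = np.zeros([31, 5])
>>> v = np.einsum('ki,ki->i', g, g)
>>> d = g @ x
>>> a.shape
(31,)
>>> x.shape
(5, 5)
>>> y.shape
(13,)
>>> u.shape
(13, 13)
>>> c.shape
(5, 5)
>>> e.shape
(31,)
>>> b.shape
(31,)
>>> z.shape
(5,)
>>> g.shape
(31, 5)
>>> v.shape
(5,)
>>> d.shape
(31, 5)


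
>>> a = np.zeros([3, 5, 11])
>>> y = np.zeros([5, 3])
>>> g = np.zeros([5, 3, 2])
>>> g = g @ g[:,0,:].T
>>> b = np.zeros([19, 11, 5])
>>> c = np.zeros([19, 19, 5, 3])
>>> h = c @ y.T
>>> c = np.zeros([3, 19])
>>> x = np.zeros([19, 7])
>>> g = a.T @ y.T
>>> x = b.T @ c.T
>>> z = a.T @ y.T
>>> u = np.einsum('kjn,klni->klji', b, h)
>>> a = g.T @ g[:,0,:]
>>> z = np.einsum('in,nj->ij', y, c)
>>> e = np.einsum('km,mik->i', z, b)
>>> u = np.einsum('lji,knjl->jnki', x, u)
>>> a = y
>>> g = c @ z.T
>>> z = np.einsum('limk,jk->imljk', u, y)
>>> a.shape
(5, 3)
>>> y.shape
(5, 3)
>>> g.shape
(3, 5)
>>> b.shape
(19, 11, 5)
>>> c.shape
(3, 19)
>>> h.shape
(19, 19, 5, 5)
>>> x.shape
(5, 11, 3)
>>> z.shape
(19, 19, 11, 5, 3)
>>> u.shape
(11, 19, 19, 3)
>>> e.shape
(11,)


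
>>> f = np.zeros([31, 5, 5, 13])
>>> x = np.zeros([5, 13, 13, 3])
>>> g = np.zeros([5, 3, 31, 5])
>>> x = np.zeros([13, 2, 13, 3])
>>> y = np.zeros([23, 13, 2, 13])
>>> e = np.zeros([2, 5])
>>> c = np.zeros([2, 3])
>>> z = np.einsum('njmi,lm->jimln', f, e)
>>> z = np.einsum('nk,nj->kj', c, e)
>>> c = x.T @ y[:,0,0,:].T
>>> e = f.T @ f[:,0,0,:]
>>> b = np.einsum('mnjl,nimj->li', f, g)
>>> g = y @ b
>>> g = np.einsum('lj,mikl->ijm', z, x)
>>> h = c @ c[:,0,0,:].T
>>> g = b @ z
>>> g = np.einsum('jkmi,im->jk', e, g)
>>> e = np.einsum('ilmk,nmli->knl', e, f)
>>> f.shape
(31, 5, 5, 13)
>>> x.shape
(13, 2, 13, 3)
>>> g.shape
(13, 5)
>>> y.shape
(23, 13, 2, 13)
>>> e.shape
(13, 31, 5)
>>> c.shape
(3, 13, 2, 23)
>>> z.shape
(3, 5)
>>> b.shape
(13, 3)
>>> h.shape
(3, 13, 2, 3)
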